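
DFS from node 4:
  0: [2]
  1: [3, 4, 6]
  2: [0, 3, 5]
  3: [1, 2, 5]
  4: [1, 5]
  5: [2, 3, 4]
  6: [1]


Visit 4, push [5, 1]
Visit 1, push [6, 3]
Visit 3, push [5, 2]
Visit 2, push [5, 0]
Visit 0, push []
Visit 5, push []
Visit 6, push []

DFS order: [4, 1, 3, 2, 0, 5, 6]


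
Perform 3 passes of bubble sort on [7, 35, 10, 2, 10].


Initial: [7, 35, 10, 2, 10]
Pass 1: [7, 10, 2, 10, 35] (3 swaps)
Pass 2: [7, 2, 10, 10, 35] (1 swaps)
Pass 3: [2, 7, 10, 10, 35] (1 swaps)

After 3 passes: [2, 7, 10, 10, 35]


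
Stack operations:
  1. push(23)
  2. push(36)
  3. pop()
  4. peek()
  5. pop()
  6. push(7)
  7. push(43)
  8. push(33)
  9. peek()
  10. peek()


push(23) -> [23]
push(36) -> [23, 36]
pop()->36, [23]
peek()->23
pop()->23, []
push(7) -> [7]
push(43) -> [7, 43]
push(33) -> [7, 43, 33]
peek()->33
peek()->33

Final stack: [7, 43, 33]


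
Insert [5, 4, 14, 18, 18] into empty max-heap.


Insert 5: [5]
Insert 4: [5, 4]
Insert 14: [14, 4, 5]
Insert 18: [18, 14, 5, 4]
Insert 18: [18, 18, 5, 4, 14]

Final heap: [18, 18, 5, 4, 14]


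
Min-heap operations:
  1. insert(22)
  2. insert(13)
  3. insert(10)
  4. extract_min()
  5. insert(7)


insert(22) -> [22]
insert(13) -> [13, 22]
insert(10) -> [10, 22, 13]
extract_min()->10, [13, 22]
insert(7) -> [7, 22, 13]

Final heap: [7, 22, 13]


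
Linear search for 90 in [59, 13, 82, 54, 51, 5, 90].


i=0: 59!=90
i=1: 13!=90
i=2: 82!=90
i=3: 54!=90
i=4: 51!=90
i=5: 5!=90
i=6: 90==90 found!

Found at 6, 7 comps


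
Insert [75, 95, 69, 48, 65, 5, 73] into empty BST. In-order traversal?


Insert 75: root
Insert 95: R from 75
Insert 69: L from 75
Insert 48: L from 75 -> L from 69
Insert 65: L from 75 -> L from 69 -> R from 48
Insert 5: L from 75 -> L from 69 -> L from 48
Insert 73: L from 75 -> R from 69

In-order: [5, 48, 65, 69, 73, 75, 95]


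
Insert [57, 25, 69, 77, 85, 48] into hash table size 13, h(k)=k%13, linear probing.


Insert 57: h=5 -> slot 5
Insert 25: h=12 -> slot 12
Insert 69: h=4 -> slot 4
Insert 77: h=12, 1 probes -> slot 0
Insert 85: h=7 -> slot 7
Insert 48: h=9 -> slot 9

Table: [77, None, None, None, 69, 57, None, 85, None, 48, None, None, 25]


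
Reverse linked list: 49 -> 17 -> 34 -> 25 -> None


Step 1: curr=49, set curr.next=prev(None) | reversed so far: 49
Step 2: curr=17, set curr.next=prev(49) | reversed so far: 17 -> 49
Step 3: curr=34, set curr.next=prev(17) | reversed so far: 34 -> 17 -> 49
Step 4: curr=25, set curr.next=prev(34) | reversed so far: 25 -> 34 -> 17 -> 49

25 -> 34 -> 17 -> 49 -> None


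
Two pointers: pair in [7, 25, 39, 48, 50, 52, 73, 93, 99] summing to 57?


lo=0(7)+hi=8(99)=106
lo=0(7)+hi=7(93)=100
lo=0(7)+hi=6(73)=80
lo=0(7)+hi=5(52)=59
lo=0(7)+hi=4(50)=57

Yes: 7+50=57


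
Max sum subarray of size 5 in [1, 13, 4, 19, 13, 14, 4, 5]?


[0:5]: 50
[1:6]: 63
[2:7]: 54
[3:8]: 55

Max: 63 at [1:6]


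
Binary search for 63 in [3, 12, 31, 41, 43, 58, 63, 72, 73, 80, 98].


Step 1: lo=0, hi=10, mid=5, val=58
Step 2: lo=6, hi=10, mid=8, val=73
Step 3: lo=6, hi=7, mid=6, val=63

Found at index 6


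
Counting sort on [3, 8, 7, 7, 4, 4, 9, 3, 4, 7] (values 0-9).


Input: [3, 8, 7, 7, 4, 4, 9, 3, 4, 7]
Counts: [0, 0, 0, 2, 3, 0, 0, 3, 1, 1]

Sorted: [3, 3, 4, 4, 4, 7, 7, 7, 8, 9]


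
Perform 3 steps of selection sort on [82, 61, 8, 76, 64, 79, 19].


Initial: [82, 61, 8, 76, 64, 79, 19]
Step 1: min=8 at 2
  Swap: [8, 61, 82, 76, 64, 79, 19]
Step 2: min=19 at 6
  Swap: [8, 19, 82, 76, 64, 79, 61]
Step 3: min=61 at 6
  Swap: [8, 19, 61, 76, 64, 79, 82]

After 3 steps: [8, 19, 61, 76, 64, 79, 82]


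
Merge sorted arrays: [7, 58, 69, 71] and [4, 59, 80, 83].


Take 4 from B
Take 7 from A
Take 58 from A
Take 59 from B
Take 69 from A
Take 71 from A

Merged: [4, 7, 58, 59, 69, 71, 80, 83]


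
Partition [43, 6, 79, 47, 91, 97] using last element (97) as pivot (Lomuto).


Pivot: 97
  43 <= 97: advance i (no swap)
  6 <= 97: advance i (no swap)
  79 <= 97: advance i (no swap)
  47 <= 97: advance i (no swap)
  91 <= 97: advance i (no swap)
Place pivot at 5: [43, 6, 79, 47, 91, 97]

Partitioned: [43, 6, 79, 47, 91, 97]


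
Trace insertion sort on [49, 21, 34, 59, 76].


Initial: [49, 21, 34, 59, 76]
Insert 21: [21, 49, 34, 59, 76]
Insert 34: [21, 34, 49, 59, 76]
Insert 59: [21, 34, 49, 59, 76]
Insert 76: [21, 34, 49, 59, 76]

Sorted: [21, 34, 49, 59, 76]


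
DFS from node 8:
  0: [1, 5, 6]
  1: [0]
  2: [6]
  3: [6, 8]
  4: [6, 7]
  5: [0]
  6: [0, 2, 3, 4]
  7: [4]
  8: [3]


Visit 8, push [3]
Visit 3, push [6]
Visit 6, push [4, 2, 0]
Visit 0, push [5, 1]
Visit 1, push []
Visit 5, push []
Visit 2, push []
Visit 4, push [7]
Visit 7, push []

DFS order: [8, 3, 6, 0, 1, 5, 2, 4, 7]


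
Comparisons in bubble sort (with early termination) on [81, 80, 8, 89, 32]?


Algorithm: bubble sort (with early termination)
Input: [81, 80, 8, 89, 32]
Sorted: [8, 32, 80, 81, 89]

10


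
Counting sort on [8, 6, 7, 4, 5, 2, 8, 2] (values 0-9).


Input: [8, 6, 7, 4, 5, 2, 8, 2]
Counts: [0, 0, 2, 0, 1, 1, 1, 1, 2, 0]

Sorted: [2, 2, 4, 5, 6, 7, 8, 8]


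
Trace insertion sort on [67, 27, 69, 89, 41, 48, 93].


Initial: [67, 27, 69, 89, 41, 48, 93]
Insert 27: [27, 67, 69, 89, 41, 48, 93]
Insert 69: [27, 67, 69, 89, 41, 48, 93]
Insert 89: [27, 67, 69, 89, 41, 48, 93]
Insert 41: [27, 41, 67, 69, 89, 48, 93]
Insert 48: [27, 41, 48, 67, 69, 89, 93]
Insert 93: [27, 41, 48, 67, 69, 89, 93]

Sorted: [27, 41, 48, 67, 69, 89, 93]


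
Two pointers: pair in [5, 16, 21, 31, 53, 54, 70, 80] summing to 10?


lo=0(5)+hi=7(80)=85
lo=0(5)+hi=6(70)=75
lo=0(5)+hi=5(54)=59
lo=0(5)+hi=4(53)=58
lo=0(5)+hi=3(31)=36
lo=0(5)+hi=2(21)=26
lo=0(5)+hi=1(16)=21

No pair found


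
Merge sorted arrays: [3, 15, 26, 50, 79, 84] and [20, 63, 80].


Take 3 from A
Take 15 from A
Take 20 from B
Take 26 from A
Take 50 from A
Take 63 from B
Take 79 from A
Take 80 from B

Merged: [3, 15, 20, 26, 50, 63, 79, 80, 84]


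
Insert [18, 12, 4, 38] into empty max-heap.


Insert 18: [18]
Insert 12: [18, 12]
Insert 4: [18, 12, 4]
Insert 38: [38, 18, 4, 12]

Final heap: [38, 18, 4, 12]


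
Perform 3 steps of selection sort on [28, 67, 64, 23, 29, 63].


Initial: [28, 67, 64, 23, 29, 63]
Step 1: min=23 at 3
  Swap: [23, 67, 64, 28, 29, 63]
Step 2: min=28 at 3
  Swap: [23, 28, 64, 67, 29, 63]
Step 3: min=29 at 4
  Swap: [23, 28, 29, 67, 64, 63]

After 3 steps: [23, 28, 29, 67, 64, 63]


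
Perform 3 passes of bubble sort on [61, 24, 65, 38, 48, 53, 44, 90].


Initial: [61, 24, 65, 38, 48, 53, 44, 90]
Pass 1: [24, 61, 38, 48, 53, 44, 65, 90] (5 swaps)
Pass 2: [24, 38, 48, 53, 44, 61, 65, 90] (4 swaps)
Pass 3: [24, 38, 48, 44, 53, 61, 65, 90] (1 swaps)

After 3 passes: [24, 38, 48, 44, 53, 61, 65, 90]


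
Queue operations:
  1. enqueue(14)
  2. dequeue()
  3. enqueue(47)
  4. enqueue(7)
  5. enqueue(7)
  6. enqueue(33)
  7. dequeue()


enqueue(14) -> [14]
dequeue()->14, []
enqueue(47) -> [47]
enqueue(7) -> [47, 7]
enqueue(7) -> [47, 7, 7]
enqueue(33) -> [47, 7, 7, 33]
dequeue()->47, [7, 7, 33]

Final queue: [7, 7, 33]


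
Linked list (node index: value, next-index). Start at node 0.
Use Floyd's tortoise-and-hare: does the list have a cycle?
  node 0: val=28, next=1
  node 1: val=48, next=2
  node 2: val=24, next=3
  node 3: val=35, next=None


Floyd's tortoise (slow, +1) and hare (fast, +2):
  init: slow=0, fast=0
  step 1: slow=1, fast=2
  step 2: fast 2->3->None, no cycle

Cycle: no


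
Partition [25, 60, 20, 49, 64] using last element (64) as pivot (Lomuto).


Pivot: 64
  25 <= 64: advance i (no swap)
  60 <= 64: advance i (no swap)
  20 <= 64: advance i (no swap)
  49 <= 64: advance i (no swap)
Place pivot at 4: [25, 60, 20, 49, 64]

Partitioned: [25, 60, 20, 49, 64]


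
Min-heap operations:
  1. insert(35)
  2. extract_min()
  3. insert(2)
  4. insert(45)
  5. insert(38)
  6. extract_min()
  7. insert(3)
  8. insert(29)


insert(35) -> [35]
extract_min()->35, []
insert(2) -> [2]
insert(45) -> [2, 45]
insert(38) -> [2, 45, 38]
extract_min()->2, [38, 45]
insert(3) -> [3, 45, 38]
insert(29) -> [3, 29, 38, 45]

Final heap: [3, 29, 38, 45]


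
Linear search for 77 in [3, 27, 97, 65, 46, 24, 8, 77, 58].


i=0: 3!=77
i=1: 27!=77
i=2: 97!=77
i=3: 65!=77
i=4: 46!=77
i=5: 24!=77
i=6: 8!=77
i=7: 77==77 found!

Found at 7, 8 comps


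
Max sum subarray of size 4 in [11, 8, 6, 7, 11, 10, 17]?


[0:4]: 32
[1:5]: 32
[2:6]: 34
[3:7]: 45

Max: 45 at [3:7]


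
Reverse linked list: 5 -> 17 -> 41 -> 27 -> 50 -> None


Step 1: curr=5, set curr.next=prev(None) | reversed so far: 5
Step 2: curr=17, set curr.next=prev(5) | reversed so far: 17 -> 5
Step 3: curr=41, set curr.next=prev(17) | reversed so far: 41 -> 17 -> 5
Step 4: curr=27, set curr.next=prev(41) | reversed so far: 27 -> 41 -> 17 -> 5
Step 5: curr=50, set curr.next=prev(27) | reversed so far: 50 -> 27 -> 41 -> 17 -> 5

50 -> 27 -> 41 -> 17 -> 5 -> None


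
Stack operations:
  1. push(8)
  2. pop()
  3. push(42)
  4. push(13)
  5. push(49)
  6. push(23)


push(8) -> [8]
pop()->8, []
push(42) -> [42]
push(13) -> [42, 13]
push(49) -> [42, 13, 49]
push(23) -> [42, 13, 49, 23]

Final stack: [42, 13, 49, 23]


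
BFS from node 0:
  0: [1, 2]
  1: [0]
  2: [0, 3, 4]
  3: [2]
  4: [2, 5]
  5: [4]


Visit 0, enqueue [1, 2]
Visit 1, enqueue []
Visit 2, enqueue [3, 4]
Visit 3, enqueue []
Visit 4, enqueue [5]
Visit 5, enqueue []

BFS order: [0, 1, 2, 3, 4, 5]


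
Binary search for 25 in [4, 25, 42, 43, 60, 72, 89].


Step 1: lo=0, hi=6, mid=3, val=43
Step 2: lo=0, hi=2, mid=1, val=25

Found at index 1


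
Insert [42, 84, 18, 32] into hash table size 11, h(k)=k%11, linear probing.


Insert 42: h=9 -> slot 9
Insert 84: h=7 -> slot 7
Insert 18: h=7, 1 probes -> slot 8
Insert 32: h=10 -> slot 10

Table: [None, None, None, None, None, None, None, 84, 18, 42, 32]


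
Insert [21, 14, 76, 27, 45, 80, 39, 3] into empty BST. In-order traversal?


Insert 21: root
Insert 14: L from 21
Insert 76: R from 21
Insert 27: R from 21 -> L from 76
Insert 45: R from 21 -> L from 76 -> R from 27
Insert 80: R from 21 -> R from 76
Insert 39: R from 21 -> L from 76 -> R from 27 -> L from 45
Insert 3: L from 21 -> L from 14

In-order: [3, 14, 21, 27, 39, 45, 76, 80]


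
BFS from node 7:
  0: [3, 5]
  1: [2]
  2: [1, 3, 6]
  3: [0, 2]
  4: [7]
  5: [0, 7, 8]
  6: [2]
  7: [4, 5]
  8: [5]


Visit 7, enqueue [4, 5]
Visit 4, enqueue []
Visit 5, enqueue [0, 8]
Visit 0, enqueue [3]
Visit 8, enqueue []
Visit 3, enqueue [2]
Visit 2, enqueue [1, 6]
Visit 1, enqueue []
Visit 6, enqueue []

BFS order: [7, 4, 5, 0, 8, 3, 2, 1, 6]


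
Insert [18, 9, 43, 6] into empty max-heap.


Insert 18: [18]
Insert 9: [18, 9]
Insert 43: [43, 9, 18]
Insert 6: [43, 9, 18, 6]

Final heap: [43, 9, 18, 6]


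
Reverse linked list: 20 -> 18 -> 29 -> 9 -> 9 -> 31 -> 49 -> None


Step 1: curr=20, set curr.next=prev(None) | reversed so far: 20
Step 2: curr=18, set curr.next=prev(20) | reversed so far: 18 -> 20
Step 3: curr=29, set curr.next=prev(18) | reversed so far: 29 -> 18 -> 20
Step 4: curr=9, set curr.next=prev(29) | reversed so far: 9 -> 29 -> 18 -> 20
Step 5: curr=9, set curr.next=prev(9) | reversed so far: 9 -> 9 -> 29 -> 18 -> 20
Step 6: curr=31, set curr.next=prev(9) | reversed so far: 31 -> 9 -> 9 -> 29 -> 18 -> 20
Step 7: curr=49, set curr.next=prev(31) | reversed so far: 49 -> 31 -> 9 -> 9 -> 29 -> 18 -> 20

49 -> 31 -> 9 -> 9 -> 29 -> 18 -> 20 -> None


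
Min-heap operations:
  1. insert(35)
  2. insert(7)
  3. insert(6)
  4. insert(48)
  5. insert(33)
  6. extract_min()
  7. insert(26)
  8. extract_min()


insert(35) -> [35]
insert(7) -> [7, 35]
insert(6) -> [6, 35, 7]
insert(48) -> [6, 35, 7, 48]
insert(33) -> [6, 33, 7, 48, 35]
extract_min()->6, [7, 33, 35, 48]
insert(26) -> [7, 26, 35, 48, 33]
extract_min()->7, [26, 33, 35, 48]

Final heap: [26, 33, 35, 48]


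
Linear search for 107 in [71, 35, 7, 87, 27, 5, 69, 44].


i=0: 71!=107
i=1: 35!=107
i=2: 7!=107
i=3: 87!=107
i=4: 27!=107
i=5: 5!=107
i=6: 69!=107
i=7: 44!=107

Not found, 8 comps


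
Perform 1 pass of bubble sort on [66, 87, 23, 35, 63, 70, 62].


Initial: [66, 87, 23, 35, 63, 70, 62]
Pass 1: [66, 23, 35, 63, 70, 62, 87] (5 swaps)

After 1 pass: [66, 23, 35, 63, 70, 62, 87]


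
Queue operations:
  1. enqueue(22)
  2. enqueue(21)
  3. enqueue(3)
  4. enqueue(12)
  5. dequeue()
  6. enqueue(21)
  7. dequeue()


enqueue(22) -> [22]
enqueue(21) -> [22, 21]
enqueue(3) -> [22, 21, 3]
enqueue(12) -> [22, 21, 3, 12]
dequeue()->22, [21, 3, 12]
enqueue(21) -> [21, 3, 12, 21]
dequeue()->21, [3, 12, 21]

Final queue: [3, 12, 21]


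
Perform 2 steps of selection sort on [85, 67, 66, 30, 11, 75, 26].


Initial: [85, 67, 66, 30, 11, 75, 26]
Step 1: min=11 at 4
  Swap: [11, 67, 66, 30, 85, 75, 26]
Step 2: min=26 at 6
  Swap: [11, 26, 66, 30, 85, 75, 67]

After 2 steps: [11, 26, 66, 30, 85, 75, 67]


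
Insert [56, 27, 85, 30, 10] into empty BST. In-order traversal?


Insert 56: root
Insert 27: L from 56
Insert 85: R from 56
Insert 30: L from 56 -> R from 27
Insert 10: L from 56 -> L from 27

In-order: [10, 27, 30, 56, 85]


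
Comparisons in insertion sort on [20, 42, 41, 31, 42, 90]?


Algorithm: insertion sort
Input: [20, 42, 41, 31, 42, 90]
Sorted: [20, 31, 41, 42, 42, 90]

8


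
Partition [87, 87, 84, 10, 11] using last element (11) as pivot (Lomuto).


Pivot: 11
  10 <= 11: swap -> [10, 87, 84, 87, 11]
Place pivot at 1: [10, 11, 84, 87, 87]

Partitioned: [10, 11, 84, 87, 87]


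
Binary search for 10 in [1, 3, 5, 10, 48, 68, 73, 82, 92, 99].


Step 1: lo=0, hi=9, mid=4, val=48
Step 2: lo=0, hi=3, mid=1, val=3
Step 3: lo=2, hi=3, mid=2, val=5
Step 4: lo=3, hi=3, mid=3, val=10

Found at index 3


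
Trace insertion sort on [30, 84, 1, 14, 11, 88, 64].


Initial: [30, 84, 1, 14, 11, 88, 64]
Insert 84: [30, 84, 1, 14, 11, 88, 64]
Insert 1: [1, 30, 84, 14, 11, 88, 64]
Insert 14: [1, 14, 30, 84, 11, 88, 64]
Insert 11: [1, 11, 14, 30, 84, 88, 64]
Insert 88: [1, 11, 14, 30, 84, 88, 64]
Insert 64: [1, 11, 14, 30, 64, 84, 88]

Sorted: [1, 11, 14, 30, 64, 84, 88]


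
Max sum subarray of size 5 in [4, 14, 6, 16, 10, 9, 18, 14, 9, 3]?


[0:5]: 50
[1:6]: 55
[2:7]: 59
[3:8]: 67
[4:9]: 60
[5:10]: 53

Max: 67 at [3:8]


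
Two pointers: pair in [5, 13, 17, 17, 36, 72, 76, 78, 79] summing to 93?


lo=0(5)+hi=8(79)=84
lo=1(13)+hi=8(79)=92
lo=2(17)+hi=8(79)=96
lo=2(17)+hi=7(78)=95
lo=2(17)+hi=6(76)=93

Yes: 17+76=93


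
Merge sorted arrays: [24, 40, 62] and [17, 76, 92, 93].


Take 17 from B
Take 24 from A
Take 40 from A
Take 62 from A

Merged: [17, 24, 40, 62, 76, 92, 93]


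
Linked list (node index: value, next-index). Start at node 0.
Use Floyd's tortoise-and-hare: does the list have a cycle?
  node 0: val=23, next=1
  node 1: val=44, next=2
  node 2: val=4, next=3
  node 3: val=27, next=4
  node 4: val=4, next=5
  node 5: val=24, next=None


Floyd's tortoise (slow, +1) and hare (fast, +2):
  init: slow=0, fast=0
  step 1: slow=1, fast=2
  step 2: slow=2, fast=4
  step 3: fast 4->5->None, no cycle

Cycle: no


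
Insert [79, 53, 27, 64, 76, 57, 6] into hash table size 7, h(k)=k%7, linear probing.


Insert 79: h=2 -> slot 2
Insert 53: h=4 -> slot 4
Insert 27: h=6 -> slot 6
Insert 64: h=1 -> slot 1
Insert 76: h=6, 1 probes -> slot 0
Insert 57: h=1, 2 probes -> slot 3
Insert 6: h=6, 6 probes -> slot 5

Table: [76, 64, 79, 57, 53, 6, 27]


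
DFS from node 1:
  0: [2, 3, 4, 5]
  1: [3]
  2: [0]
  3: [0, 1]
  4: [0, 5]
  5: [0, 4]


Visit 1, push [3]
Visit 3, push [0]
Visit 0, push [5, 4, 2]
Visit 2, push []
Visit 4, push [5]
Visit 5, push []

DFS order: [1, 3, 0, 2, 4, 5]


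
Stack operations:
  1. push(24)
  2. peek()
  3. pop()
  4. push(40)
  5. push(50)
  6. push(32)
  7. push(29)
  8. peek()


push(24) -> [24]
peek()->24
pop()->24, []
push(40) -> [40]
push(50) -> [40, 50]
push(32) -> [40, 50, 32]
push(29) -> [40, 50, 32, 29]
peek()->29

Final stack: [40, 50, 32, 29]


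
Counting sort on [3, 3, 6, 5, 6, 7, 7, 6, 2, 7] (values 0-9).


Input: [3, 3, 6, 5, 6, 7, 7, 6, 2, 7]
Counts: [0, 0, 1, 2, 0, 1, 3, 3, 0, 0]

Sorted: [2, 3, 3, 5, 6, 6, 6, 7, 7, 7]


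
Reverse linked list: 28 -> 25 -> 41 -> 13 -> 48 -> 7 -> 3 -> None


Step 1: curr=28, set curr.next=prev(None) | reversed so far: 28
Step 2: curr=25, set curr.next=prev(28) | reversed so far: 25 -> 28
Step 3: curr=41, set curr.next=prev(25) | reversed so far: 41 -> 25 -> 28
Step 4: curr=13, set curr.next=prev(41) | reversed so far: 13 -> 41 -> 25 -> 28
Step 5: curr=48, set curr.next=prev(13) | reversed so far: 48 -> 13 -> 41 -> 25 -> 28
Step 6: curr=7, set curr.next=prev(48) | reversed so far: 7 -> 48 -> 13 -> 41 -> 25 -> 28
Step 7: curr=3, set curr.next=prev(7) | reversed so far: 3 -> 7 -> 48 -> 13 -> 41 -> 25 -> 28

3 -> 7 -> 48 -> 13 -> 41 -> 25 -> 28 -> None


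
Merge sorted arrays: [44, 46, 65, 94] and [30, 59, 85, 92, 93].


Take 30 from B
Take 44 from A
Take 46 from A
Take 59 from B
Take 65 from A
Take 85 from B
Take 92 from B
Take 93 from B

Merged: [30, 44, 46, 59, 65, 85, 92, 93, 94]


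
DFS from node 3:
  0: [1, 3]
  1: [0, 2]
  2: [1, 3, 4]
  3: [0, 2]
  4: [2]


Visit 3, push [2, 0]
Visit 0, push [1]
Visit 1, push [2]
Visit 2, push [4]
Visit 4, push []

DFS order: [3, 0, 1, 2, 4]


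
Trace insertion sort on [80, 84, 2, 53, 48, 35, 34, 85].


Initial: [80, 84, 2, 53, 48, 35, 34, 85]
Insert 84: [80, 84, 2, 53, 48, 35, 34, 85]
Insert 2: [2, 80, 84, 53, 48, 35, 34, 85]
Insert 53: [2, 53, 80, 84, 48, 35, 34, 85]
Insert 48: [2, 48, 53, 80, 84, 35, 34, 85]
Insert 35: [2, 35, 48, 53, 80, 84, 34, 85]
Insert 34: [2, 34, 35, 48, 53, 80, 84, 85]
Insert 85: [2, 34, 35, 48, 53, 80, 84, 85]

Sorted: [2, 34, 35, 48, 53, 80, 84, 85]


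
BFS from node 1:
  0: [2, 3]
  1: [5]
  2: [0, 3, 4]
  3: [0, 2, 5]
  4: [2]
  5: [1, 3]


Visit 1, enqueue [5]
Visit 5, enqueue [3]
Visit 3, enqueue [0, 2]
Visit 0, enqueue []
Visit 2, enqueue [4]
Visit 4, enqueue []

BFS order: [1, 5, 3, 0, 2, 4]


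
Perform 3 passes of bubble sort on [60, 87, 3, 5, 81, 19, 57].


Initial: [60, 87, 3, 5, 81, 19, 57]
Pass 1: [60, 3, 5, 81, 19, 57, 87] (5 swaps)
Pass 2: [3, 5, 60, 19, 57, 81, 87] (4 swaps)
Pass 3: [3, 5, 19, 57, 60, 81, 87] (2 swaps)

After 3 passes: [3, 5, 19, 57, 60, 81, 87]


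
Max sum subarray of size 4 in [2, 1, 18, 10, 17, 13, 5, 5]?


[0:4]: 31
[1:5]: 46
[2:6]: 58
[3:7]: 45
[4:8]: 40

Max: 58 at [2:6]


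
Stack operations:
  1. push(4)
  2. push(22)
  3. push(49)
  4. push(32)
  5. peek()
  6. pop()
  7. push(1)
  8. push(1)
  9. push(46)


push(4) -> [4]
push(22) -> [4, 22]
push(49) -> [4, 22, 49]
push(32) -> [4, 22, 49, 32]
peek()->32
pop()->32, [4, 22, 49]
push(1) -> [4, 22, 49, 1]
push(1) -> [4, 22, 49, 1, 1]
push(46) -> [4, 22, 49, 1, 1, 46]

Final stack: [4, 22, 49, 1, 1, 46]


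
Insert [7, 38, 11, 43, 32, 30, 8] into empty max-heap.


Insert 7: [7]
Insert 38: [38, 7]
Insert 11: [38, 7, 11]
Insert 43: [43, 38, 11, 7]
Insert 32: [43, 38, 11, 7, 32]
Insert 30: [43, 38, 30, 7, 32, 11]
Insert 8: [43, 38, 30, 7, 32, 11, 8]

Final heap: [43, 38, 30, 7, 32, 11, 8]


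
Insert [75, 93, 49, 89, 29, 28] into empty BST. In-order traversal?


Insert 75: root
Insert 93: R from 75
Insert 49: L from 75
Insert 89: R from 75 -> L from 93
Insert 29: L from 75 -> L from 49
Insert 28: L from 75 -> L from 49 -> L from 29

In-order: [28, 29, 49, 75, 89, 93]


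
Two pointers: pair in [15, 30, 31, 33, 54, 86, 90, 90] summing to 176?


lo=0(15)+hi=7(90)=105
lo=1(30)+hi=7(90)=120
lo=2(31)+hi=7(90)=121
lo=3(33)+hi=7(90)=123
lo=4(54)+hi=7(90)=144
lo=5(86)+hi=7(90)=176

Yes: 86+90=176


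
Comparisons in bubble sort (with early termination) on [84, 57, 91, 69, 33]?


Algorithm: bubble sort (with early termination)
Input: [84, 57, 91, 69, 33]
Sorted: [33, 57, 69, 84, 91]

10


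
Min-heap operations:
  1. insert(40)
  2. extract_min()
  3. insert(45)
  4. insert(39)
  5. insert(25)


insert(40) -> [40]
extract_min()->40, []
insert(45) -> [45]
insert(39) -> [39, 45]
insert(25) -> [25, 45, 39]

Final heap: [25, 45, 39]


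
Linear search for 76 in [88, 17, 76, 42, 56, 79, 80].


i=0: 88!=76
i=1: 17!=76
i=2: 76==76 found!

Found at 2, 3 comps


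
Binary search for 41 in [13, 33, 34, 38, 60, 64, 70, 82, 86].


Step 1: lo=0, hi=8, mid=4, val=60
Step 2: lo=0, hi=3, mid=1, val=33
Step 3: lo=2, hi=3, mid=2, val=34
Step 4: lo=3, hi=3, mid=3, val=38

Not found


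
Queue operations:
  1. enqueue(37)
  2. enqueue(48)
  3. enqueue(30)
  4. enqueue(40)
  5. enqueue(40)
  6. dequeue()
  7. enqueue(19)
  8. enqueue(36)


enqueue(37) -> [37]
enqueue(48) -> [37, 48]
enqueue(30) -> [37, 48, 30]
enqueue(40) -> [37, 48, 30, 40]
enqueue(40) -> [37, 48, 30, 40, 40]
dequeue()->37, [48, 30, 40, 40]
enqueue(19) -> [48, 30, 40, 40, 19]
enqueue(36) -> [48, 30, 40, 40, 19, 36]

Final queue: [48, 30, 40, 40, 19, 36]


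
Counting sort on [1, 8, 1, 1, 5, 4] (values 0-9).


Input: [1, 8, 1, 1, 5, 4]
Counts: [0, 3, 0, 0, 1, 1, 0, 0, 1, 0]

Sorted: [1, 1, 1, 4, 5, 8]


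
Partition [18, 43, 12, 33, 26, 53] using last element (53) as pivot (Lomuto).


Pivot: 53
  18 <= 53: advance i (no swap)
  43 <= 53: advance i (no swap)
  12 <= 53: advance i (no swap)
  33 <= 53: advance i (no swap)
  26 <= 53: advance i (no swap)
Place pivot at 5: [18, 43, 12, 33, 26, 53]

Partitioned: [18, 43, 12, 33, 26, 53]


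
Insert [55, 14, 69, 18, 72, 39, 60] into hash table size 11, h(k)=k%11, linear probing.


Insert 55: h=0 -> slot 0
Insert 14: h=3 -> slot 3
Insert 69: h=3, 1 probes -> slot 4
Insert 18: h=7 -> slot 7
Insert 72: h=6 -> slot 6
Insert 39: h=6, 2 probes -> slot 8
Insert 60: h=5 -> slot 5

Table: [55, None, None, 14, 69, 60, 72, 18, 39, None, None]


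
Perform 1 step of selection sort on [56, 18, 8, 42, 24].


Initial: [56, 18, 8, 42, 24]
Step 1: min=8 at 2
  Swap: [8, 18, 56, 42, 24]

After 1 step: [8, 18, 56, 42, 24]


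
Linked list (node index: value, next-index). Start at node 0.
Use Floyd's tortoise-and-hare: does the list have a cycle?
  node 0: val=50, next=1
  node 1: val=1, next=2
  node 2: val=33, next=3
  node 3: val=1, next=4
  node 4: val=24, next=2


Floyd's tortoise (slow, +1) and hare (fast, +2):
  init: slow=0, fast=0
  step 1: slow=1, fast=2
  step 2: slow=2, fast=4
  step 3: slow=3, fast=3
  slow == fast at node 3: cycle detected

Cycle: yes


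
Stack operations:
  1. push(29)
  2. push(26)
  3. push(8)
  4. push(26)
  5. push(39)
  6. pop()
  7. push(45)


push(29) -> [29]
push(26) -> [29, 26]
push(8) -> [29, 26, 8]
push(26) -> [29, 26, 8, 26]
push(39) -> [29, 26, 8, 26, 39]
pop()->39, [29, 26, 8, 26]
push(45) -> [29, 26, 8, 26, 45]

Final stack: [29, 26, 8, 26, 45]


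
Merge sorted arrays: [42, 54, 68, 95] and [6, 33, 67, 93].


Take 6 from B
Take 33 from B
Take 42 from A
Take 54 from A
Take 67 from B
Take 68 from A
Take 93 from B

Merged: [6, 33, 42, 54, 67, 68, 93, 95]


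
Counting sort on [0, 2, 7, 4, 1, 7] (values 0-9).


Input: [0, 2, 7, 4, 1, 7]
Counts: [1, 1, 1, 0, 1, 0, 0, 2, 0, 0]

Sorted: [0, 1, 2, 4, 7, 7]


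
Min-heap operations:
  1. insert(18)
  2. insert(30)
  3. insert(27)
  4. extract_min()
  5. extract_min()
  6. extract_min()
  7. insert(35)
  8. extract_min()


insert(18) -> [18]
insert(30) -> [18, 30]
insert(27) -> [18, 30, 27]
extract_min()->18, [27, 30]
extract_min()->27, [30]
extract_min()->30, []
insert(35) -> [35]
extract_min()->35, []

Final heap: []


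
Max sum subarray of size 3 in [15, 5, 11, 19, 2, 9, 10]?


[0:3]: 31
[1:4]: 35
[2:5]: 32
[3:6]: 30
[4:7]: 21

Max: 35 at [1:4]


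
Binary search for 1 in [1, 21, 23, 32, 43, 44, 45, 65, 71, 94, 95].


Step 1: lo=0, hi=10, mid=5, val=44
Step 2: lo=0, hi=4, mid=2, val=23
Step 3: lo=0, hi=1, mid=0, val=1

Found at index 0


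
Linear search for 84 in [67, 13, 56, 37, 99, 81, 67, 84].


i=0: 67!=84
i=1: 13!=84
i=2: 56!=84
i=3: 37!=84
i=4: 99!=84
i=5: 81!=84
i=6: 67!=84
i=7: 84==84 found!

Found at 7, 8 comps


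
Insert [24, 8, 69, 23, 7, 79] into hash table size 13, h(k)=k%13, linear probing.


Insert 24: h=11 -> slot 11
Insert 8: h=8 -> slot 8
Insert 69: h=4 -> slot 4
Insert 23: h=10 -> slot 10
Insert 7: h=7 -> slot 7
Insert 79: h=1 -> slot 1

Table: [None, 79, None, None, 69, None, None, 7, 8, None, 23, 24, None]


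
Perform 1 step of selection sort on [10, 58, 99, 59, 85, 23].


Initial: [10, 58, 99, 59, 85, 23]
Step 1: min=10 at 0
  Swap: [10, 58, 99, 59, 85, 23]

After 1 step: [10, 58, 99, 59, 85, 23]


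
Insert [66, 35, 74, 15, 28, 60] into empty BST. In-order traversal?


Insert 66: root
Insert 35: L from 66
Insert 74: R from 66
Insert 15: L from 66 -> L from 35
Insert 28: L from 66 -> L from 35 -> R from 15
Insert 60: L from 66 -> R from 35

In-order: [15, 28, 35, 60, 66, 74]


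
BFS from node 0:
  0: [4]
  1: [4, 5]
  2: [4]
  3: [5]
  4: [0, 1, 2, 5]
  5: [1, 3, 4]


Visit 0, enqueue [4]
Visit 4, enqueue [1, 2, 5]
Visit 1, enqueue []
Visit 2, enqueue []
Visit 5, enqueue [3]
Visit 3, enqueue []

BFS order: [0, 4, 1, 2, 5, 3]


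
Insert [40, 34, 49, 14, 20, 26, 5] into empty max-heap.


Insert 40: [40]
Insert 34: [40, 34]
Insert 49: [49, 34, 40]
Insert 14: [49, 34, 40, 14]
Insert 20: [49, 34, 40, 14, 20]
Insert 26: [49, 34, 40, 14, 20, 26]
Insert 5: [49, 34, 40, 14, 20, 26, 5]

Final heap: [49, 34, 40, 14, 20, 26, 5]


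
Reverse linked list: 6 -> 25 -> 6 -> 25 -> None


Step 1: curr=6, set curr.next=prev(None) | reversed so far: 6
Step 2: curr=25, set curr.next=prev(6) | reversed so far: 25 -> 6
Step 3: curr=6, set curr.next=prev(25) | reversed so far: 6 -> 25 -> 6
Step 4: curr=25, set curr.next=prev(6) | reversed so far: 25 -> 6 -> 25 -> 6

25 -> 6 -> 25 -> 6 -> None


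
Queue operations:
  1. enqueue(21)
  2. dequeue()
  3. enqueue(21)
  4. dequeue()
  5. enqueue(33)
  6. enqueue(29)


enqueue(21) -> [21]
dequeue()->21, []
enqueue(21) -> [21]
dequeue()->21, []
enqueue(33) -> [33]
enqueue(29) -> [33, 29]

Final queue: [33, 29]


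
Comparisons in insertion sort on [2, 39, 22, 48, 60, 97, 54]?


Algorithm: insertion sort
Input: [2, 39, 22, 48, 60, 97, 54]
Sorted: [2, 22, 39, 48, 54, 60, 97]

9


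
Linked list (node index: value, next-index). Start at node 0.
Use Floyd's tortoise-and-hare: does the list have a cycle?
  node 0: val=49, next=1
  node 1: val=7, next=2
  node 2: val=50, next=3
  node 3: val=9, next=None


Floyd's tortoise (slow, +1) and hare (fast, +2):
  init: slow=0, fast=0
  step 1: slow=1, fast=2
  step 2: fast 2->3->None, no cycle

Cycle: no


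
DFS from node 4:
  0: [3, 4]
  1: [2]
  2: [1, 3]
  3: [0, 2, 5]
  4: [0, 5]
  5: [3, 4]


Visit 4, push [5, 0]
Visit 0, push [3]
Visit 3, push [5, 2]
Visit 2, push [1]
Visit 1, push []
Visit 5, push []

DFS order: [4, 0, 3, 2, 1, 5]


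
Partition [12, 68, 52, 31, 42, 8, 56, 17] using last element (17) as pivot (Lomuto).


Pivot: 17
  12 <= 17: advance i (no swap)
  8 <= 17: swap -> [12, 8, 52, 31, 42, 68, 56, 17]
Place pivot at 2: [12, 8, 17, 31, 42, 68, 56, 52]

Partitioned: [12, 8, 17, 31, 42, 68, 56, 52]


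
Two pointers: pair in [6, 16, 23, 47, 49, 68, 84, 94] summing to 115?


lo=0(6)+hi=7(94)=100
lo=1(16)+hi=7(94)=110
lo=2(23)+hi=7(94)=117
lo=2(23)+hi=6(84)=107
lo=3(47)+hi=6(84)=131
lo=3(47)+hi=5(68)=115

Yes: 47+68=115


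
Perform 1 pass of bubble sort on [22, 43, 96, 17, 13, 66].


Initial: [22, 43, 96, 17, 13, 66]
Pass 1: [22, 43, 17, 13, 66, 96] (3 swaps)

After 1 pass: [22, 43, 17, 13, 66, 96]


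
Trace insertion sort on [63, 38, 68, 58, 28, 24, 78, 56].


Initial: [63, 38, 68, 58, 28, 24, 78, 56]
Insert 38: [38, 63, 68, 58, 28, 24, 78, 56]
Insert 68: [38, 63, 68, 58, 28, 24, 78, 56]
Insert 58: [38, 58, 63, 68, 28, 24, 78, 56]
Insert 28: [28, 38, 58, 63, 68, 24, 78, 56]
Insert 24: [24, 28, 38, 58, 63, 68, 78, 56]
Insert 78: [24, 28, 38, 58, 63, 68, 78, 56]
Insert 56: [24, 28, 38, 56, 58, 63, 68, 78]

Sorted: [24, 28, 38, 56, 58, 63, 68, 78]


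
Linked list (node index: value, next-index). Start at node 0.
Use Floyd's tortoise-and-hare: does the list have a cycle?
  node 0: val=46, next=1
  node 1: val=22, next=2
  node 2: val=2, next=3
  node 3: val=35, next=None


Floyd's tortoise (slow, +1) and hare (fast, +2):
  init: slow=0, fast=0
  step 1: slow=1, fast=2
  step 2: fast 2->3->None, no cycle

Cycle: no


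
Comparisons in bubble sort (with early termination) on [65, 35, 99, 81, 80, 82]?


Algorithm: bubble sort (with early termination)
Input: [65, 35, 99, 81, 80, 82]
Sorted: [35, 65, 80, 81, 82, 99]

12


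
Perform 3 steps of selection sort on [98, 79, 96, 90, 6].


Initial: [98, 79, 96, 90, 6]
Step 1: min=6 at 4
  Swap: [6, 79, 96, 90, 98]
Step 2: min=79 at 1
  Swap: [6, 79, 96, 90, 98]
Step 3: min=90 at 3
  Swap: [6, 79, 90, 96, 98]

After 3 steps: [6, 79, 90, 96, 98]


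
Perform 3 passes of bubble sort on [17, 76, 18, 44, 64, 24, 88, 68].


Initial: [17, 76, 18, 44, 64, 24, 88, 68]
Pass 1: [17, 18, 44, 64, 24, 76, 68, 88] (5 swaps)
Pass 2: [17, 18, 44, 24, 64, 68, 76, 88] (2 swaps)
Pass 3: [17, 18, 24, 44, 64, 68, 76, 88] (1 swaps)

After 3 passes: [17, 18, 24, 44, 64, 68, 76, 88]


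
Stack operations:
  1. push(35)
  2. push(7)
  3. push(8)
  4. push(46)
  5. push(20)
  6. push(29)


push(35) -> [35]
push(7) -> [35, 7]
push(8) -> [35, 7, 8]
push(46) -> [35, 7, 8, 46]
push(20) -> [35, 7, 8, 46, 20]
push(29) -> [35, 7, 8, 46, 20, 29]

Final stack: [35, 7, 8, 46, 20, 29]


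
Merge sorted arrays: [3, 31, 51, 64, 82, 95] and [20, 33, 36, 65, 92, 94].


Take 3 from A
Take 20 from B
Take 31 from A
Take 33 from B
Take 36 from B
Take 51 from A
Take 64 from A
Take 65 from B
Take 82 from A
Take 92 from B
Take 94 from B

Merged: [3, 20, 31, 33, 36, 51, 64, 65, 82, 92, 94, 95]


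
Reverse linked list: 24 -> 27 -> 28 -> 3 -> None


Step 1: curr=24, set curr.next=prev(None) | reversed so far: 24
Step 2: curr=27, set curr.next=prev(24) | reversed so far: 27 -> 24
Step 3: curr=28, set curr.next=prev(27) | reversed so far: 28 -> 27 -> 24
Step 4: curr=3, set curr.next=prev(28) | reversed so far: 3 -> 28 -> 27 -> 24

3 -> 28 -> 27 -> 24 -> None


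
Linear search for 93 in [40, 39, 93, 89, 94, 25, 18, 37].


i=0: 40!=93
i=1: 39!=93
i=2: 93==93 found!

Found at 2, 3 comps


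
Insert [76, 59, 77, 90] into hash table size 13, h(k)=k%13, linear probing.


Insert 76: h=11 -> slot 11
Insert 59: h=7 -> slot 7
Insert 77: h=12 -> slot 12
Insert 90: h=12, 1 probes -> slot 0

Table: [90, None, None, None, None, None, None, 59, None, None, None, 76, 77]


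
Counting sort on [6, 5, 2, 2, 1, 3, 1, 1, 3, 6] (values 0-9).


Input: [6, 5, 2, 2, 1, 3, 1, 1, 3, 6]
Counts: [0, 3, 2, 2, 0, 1, 2, 0, 0, 0]

Sorted: [1, 1, 1, 2, 2, 3, 3, 5, 6, 6]


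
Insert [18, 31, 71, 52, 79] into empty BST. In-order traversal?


Insert 18: root
Insert 31: R from 18
Insert 71: R from 18 -> R from 31
Insert 52: R from 18 -> R from 31 -> L from 71
Insert 79: R from 18 -> R from 31 -> R from 71

In-order: [18, 31, 52, 71, 79]


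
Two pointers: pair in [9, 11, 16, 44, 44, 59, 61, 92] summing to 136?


lo=0(9)+hi=7(92)=101
lo=1(11)+hi=7(92)=103
lo=2(16)+hi=7(92)=108
lo=3(44)+hi=7(92)=136

Yes: 44+92=136


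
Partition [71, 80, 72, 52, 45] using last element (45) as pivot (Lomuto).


Pivot: 45
Place pivot at 0: [45, 80, 72, 52, 71]

Partitioned: [45, 80, 72, 52, 71]


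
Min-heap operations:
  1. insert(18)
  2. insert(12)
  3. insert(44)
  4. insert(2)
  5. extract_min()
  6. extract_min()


insert(18) -> [18]
insert(12) -> [12, 18]
insert(44) -> [12, 18, 44]
insert(2) -> [2, 12, 44, 18]
extract_min()->2, [12, 18, 44]
extract_min()->12, [18, 44]

Final heap: [18, 44]


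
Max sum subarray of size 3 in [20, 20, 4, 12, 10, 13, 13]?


[0:3]: 44
[1:4]: 36
[2:5]: 26
[3:6]: 35
[4:7]: 36

Max: 44 at [0:3]


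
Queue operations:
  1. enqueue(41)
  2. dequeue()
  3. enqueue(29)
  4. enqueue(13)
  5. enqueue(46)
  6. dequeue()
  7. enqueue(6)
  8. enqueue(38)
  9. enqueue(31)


enqueue(41) -> [41]
dequeue()->41, []
enqueue(29) -> [29]
enqueue(13) -> [29, 13]
enqueue(46) -> [29, 13, 46]
dequeue()->29, [13, 46]
enqueue(6) -> [13, 46, 6]
enqueue(38) -> [13, 46, 6, 38]
enqueue(31) -> [13, 46, 6, 38, 31]

Final queue: [13, 46, 6, 38, 31]


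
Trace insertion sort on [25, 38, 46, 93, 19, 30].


Initial: [25, 38, 46, 93, 19, 30]
Insert 38: [25, 38, 46, 93, 19, 30]
Insert 46: [25, 38, 46, 93, 19, 30]
Insert 93: [25, 38, 46, 93, 19, 30]
Insert 19: [19, 25, 38, 46, 93, 30]
Insert 30: [19, 25, 30, 38, 46, 93]

Sorted: [19, 25, 30, 38, 46, 93]


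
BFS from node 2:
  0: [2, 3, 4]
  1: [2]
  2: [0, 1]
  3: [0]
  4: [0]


Visit 2, enqueue [0, 1]
Visit 0, enqueue [3, 4]
Visit 1, enqueue []
Visit 3, enqueue []
Visit 4, enqueue []

BFS order: [2, 0, 1, 3, 4]


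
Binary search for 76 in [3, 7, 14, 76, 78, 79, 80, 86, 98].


Step 1: lo=0, hi=8, mid=4, val=78
Step 2: lo=0, hi=3, mid=1, val=7
Step 3: lo=2, hi=3, mid=2, val=14
Step 4: lo=3, hi=3, mid=3, val=76

Found at index 3


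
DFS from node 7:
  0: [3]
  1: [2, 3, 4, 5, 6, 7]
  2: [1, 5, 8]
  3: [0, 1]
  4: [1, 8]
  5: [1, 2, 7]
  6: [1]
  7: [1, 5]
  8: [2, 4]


Visit 7, push [5, 1]
Visit 1, push [6, 5, 4, 3, 2]
Visit 2, push [8, 5]
Visit 5, push []
Visit 8, push [4]
Visit 4, push []
Visit 3, push [0]
Visit 0, push []
Visit 6, push []

DFS order: [7, 1, 2, 5, 8, 4, 3, 0, 6]


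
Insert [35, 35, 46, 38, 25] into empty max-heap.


Insert 35: [35]
Insert 35: [35, 35]
Insert 46: [46, 35, 35]
Insert 38: [46, 38, 35, 35]
Insert 25: [46, 38, 35, 35, 25]

Final heap: [46, 38, 35, 35, 25]


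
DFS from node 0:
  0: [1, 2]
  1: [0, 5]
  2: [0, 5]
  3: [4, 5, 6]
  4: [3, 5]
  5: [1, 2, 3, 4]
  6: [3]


Visit 0, push [2, 1]
Visit 1, push [5]
Visit 5, push [4, 3, 2]
Visit 2, push []
Visit 3, push [6, 4]
Visit 4, push []
Visit 6, push []

DFS order: [0, 1, 5, 2, 3, 4, 6]


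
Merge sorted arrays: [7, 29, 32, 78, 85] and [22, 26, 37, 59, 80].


Take 7 from A
Take 22 from B
Take 26 from B
Take 29 from A
Take 32 from A
Take 37 from B
Take 59 from B
Take 78 from A
Take 80 from B

Merged: [7, 22, 26, 29, 32, 37, 59, 78, 80, 85]


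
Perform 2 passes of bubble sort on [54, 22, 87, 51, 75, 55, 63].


Initial: [54, 22, 87, 51, 75, 55, 63]
Pass 1: [22, 54, 51, 75, 55, 63, 87] (5 swaps)
Pass 2: [22, 51, 54, 55, 63, 75, 87] (3 swaps)

After 2 passes: [22, 51, 54, 55, 63, 75, 87]


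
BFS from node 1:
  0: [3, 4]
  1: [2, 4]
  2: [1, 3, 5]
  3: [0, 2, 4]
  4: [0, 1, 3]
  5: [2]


Visit 1, enqueue [2, 4]
Visit 2, enqueue [3, 5]
Visit 4, enqueue [0]
Visit 3, enqueue []
Visit 5, enqueue []
Visit 0, enqueue []

BFS order: [1, 2, 4, 3, 5, 0]


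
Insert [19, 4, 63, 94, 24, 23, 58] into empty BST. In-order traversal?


Insert 19: root
Insert 4: L from 19
Insert 63: R from 19
Insert 94: R from 19 -> R from 63
Insert 24: R from 19 -> L from 63
Insert 23: R from 19 -> L from 63 -> L from 24
Insert 58: R from 19 -> L from 63 -> R from 24

In-order: [4, 19, 23, 24, 58, 63, 94]


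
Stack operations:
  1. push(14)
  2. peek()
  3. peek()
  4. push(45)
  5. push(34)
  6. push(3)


push(14) -> [14]
peek()->14
peek()->14
push(45) -> [14, 45]
push(34) -> [14, 45, 34]
push(3) -> [14, 45, 34, 3]

Final stack: [14, 45, 34, 3]


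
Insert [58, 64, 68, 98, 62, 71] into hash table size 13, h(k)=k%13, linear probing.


Insert 58: h=6 -> slot 6
Insert 64: h=12 -> slot 12
Insert 68: h=3 -> slot 3
Insert 98: h=7 -> slot 7
Insert 62: h=10 -> slot 10
Insert 71: h=6, 2 probes -> slot 8

Table: [None, None, None, 68, None, None, 58, 98, 71, None, 62, None, 64]


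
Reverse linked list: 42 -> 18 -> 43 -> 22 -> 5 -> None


Step 1: curr=42, set curr.next=prev(None) | reversed so far: 42
Step 2: curr=18, set curr.next=prev(42) | reversed so far: 18 -> 42
Step 3: curr=43, set curr.next=prev(18) | reversed so far: 43 -> 18 -> 42
Step 4: curr=22, set curr.next=prev(43) | reversed so far: 22 -> 43 -> 18 -> 42
Step 5: curr=5, set curr.next=prev(22) | reversed so far: 5 -> 22 -> 43 -> 18 -> 42

5 -> 22 -> 43 -> 18 -> 42 -> None


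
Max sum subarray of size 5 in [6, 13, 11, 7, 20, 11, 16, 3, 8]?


[0:5]: 57
[1:6]: 62
[2:7]: 65
[3:8]: 57
[4:9]: 58

Max: 65 at [2:7]


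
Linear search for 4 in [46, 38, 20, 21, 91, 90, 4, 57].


i=0: 46!=4
i=1: 38!=4
i=2: 20!=4
i=3: 21!=4
i=4: 91!=4
i=5: 90!=4
i=6: 4==4 found!

Found at 6, 7 comps


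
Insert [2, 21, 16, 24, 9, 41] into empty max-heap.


Insert 2: [2]
Insert 21: [21, 2]
Insert 16: [21, 2, 16]
Insert 24: [24, 21, 16, 2]
Insert 9: [24, 21, 16, 2, 9]
Insert 41: [41, 21, 24, 2, 9, 16]

Final heap: [41, 21, 24, 2, 9, 16]


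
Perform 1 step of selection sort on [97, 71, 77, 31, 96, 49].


Initial: [97, 71, 77, 31, 96, 49]
Step 1: min=31 at 3
  Swap: [31, 71, 77, 97, 96, 49]

After 1 step: [31, 71, 77, 97, 96, 49]


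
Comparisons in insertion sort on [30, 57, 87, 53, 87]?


Algorithm: insertion sort
Input: [30, 57, 87, 53, 87]
Sorted: [30, 53, 57, 87, 87]

6


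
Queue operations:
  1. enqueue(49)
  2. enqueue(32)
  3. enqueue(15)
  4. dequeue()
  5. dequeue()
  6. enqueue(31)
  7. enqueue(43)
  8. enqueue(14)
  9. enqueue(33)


enqueue(49) -> [49]
enqueue(32) -> [49, 32]
enqueue(15) -> [49, 32, 15]
dequeue()->49, [32, 15]
dequeue()->32, [15]
enqueue(31) -> [15, 31]
enqueue(43) -> [15, 31, 43]
enqueue(14) -> [15, 31, 43, 14]
enqueue(33) -> [15, 31, 43, 14, 33]

Final queue: [15, 31, 43, 14, 33]


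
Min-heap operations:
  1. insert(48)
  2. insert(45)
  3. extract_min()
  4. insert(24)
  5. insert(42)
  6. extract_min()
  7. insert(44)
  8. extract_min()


insert(48) -> [48]
insert(45) -> [45, 48]
extract_min()->45, [48]
insert(24) -> [24, 48]
insert(42) -> [24, 48, 42]
extract_min()->24, [42, 48]
insert(44) -> [42, 48, 44]
extract_min()->42, [44, 48]

Final heap: [44, 48]


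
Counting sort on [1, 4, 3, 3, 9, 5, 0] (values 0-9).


Input: [1, 4, 3, 3, 9, 5, 0]
Counts: [1, 1, 0, 2, 1, 1, 0, 0, 0, 1]

Sorted: [0, 1, 3, 3, 4, 5, 9]


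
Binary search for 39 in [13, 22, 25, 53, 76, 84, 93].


Step 1: lo=0, hi=6, mid=3, val=53
Step 2: lo=0, hi=2, mid=1, val=22
Step 3: lo=2, hi=2, mid=2, val=25

Not found


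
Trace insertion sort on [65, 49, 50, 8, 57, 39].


Initial: [65, 49, 50, 8, 57, 39]
Insert 49: [49, 65, 50, 8, 57, 39]
Insert 50: [49, 50, 65, 8, 57, 39]
Insert 8: [8, 49, 50, 65, 57, 39]
Insert 57: [8, 49, 50, 57, 65, 39]
Insert 39: [8, 39, 49, 50, 57, 65]

Sorted: [8, 39, 49, 50, 57, 65]


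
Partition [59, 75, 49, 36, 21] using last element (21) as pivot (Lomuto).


Pivot: 21
Place pivot at 0: [21, 75, 49, 36, 59]

Partitioned: [21, 75, 49, 36, 59]


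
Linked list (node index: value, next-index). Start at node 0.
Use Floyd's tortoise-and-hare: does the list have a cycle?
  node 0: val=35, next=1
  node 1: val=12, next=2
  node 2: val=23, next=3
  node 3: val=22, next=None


Floyd's tortoise (slow, +1) and hare (fast, +2):
  init: slow=0, fast=0
  step 1: slow=1, fast=2
  step 2: fast 2->3->None, no cycle

Cycle: no


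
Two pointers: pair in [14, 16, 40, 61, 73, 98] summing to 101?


lo=0(14)+hi=5(98)=112
lo=0(14)+hi=4(73)=87
lo=1(16)+hi=4(73)=89
lo=2(40)+hi=4(73)=113
lo=2(40)+hi=3(61)=101

Yes: 40+61=101


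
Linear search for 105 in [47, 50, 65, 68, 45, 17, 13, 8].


i=0: 47!=105
i=1: 50!=105
i=2: 65!=105
i=3: 68!=105
i=4: 45!=105
i=5: 17!=105
i=6: 13!=105
i=7: 8!=105

Not found, 8 comps


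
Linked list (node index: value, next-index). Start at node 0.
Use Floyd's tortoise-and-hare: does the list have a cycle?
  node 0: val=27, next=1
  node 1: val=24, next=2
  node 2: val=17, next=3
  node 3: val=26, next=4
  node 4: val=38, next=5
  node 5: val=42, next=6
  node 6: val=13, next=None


Floyd's tortoise (slow, +1) and hare (fast, +2):
  init: slow=0, fast=0
  step 1: slow=1, fast=2
  step 2: slow=2, fast=4
  step 3: slow=3, fast=6
  step 4: fast -> None, no cycle

Cycle: no
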